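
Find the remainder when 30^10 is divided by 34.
16

Use repeated squaring. Binary(10) = 1010. Walk through the bits of the exponent 10 left-to-right: at each bit after the leading one, square the running value, then multiply by 30 if the bit is 1 (always reducing mod 34):
  bit 1 = 1 (leading): start with 30.
  bit 2 = 0: square 30^2 = 900 ≡ 16 (mod 34).
  bit 3 = 1: square 16^2 = 256 ≡ 18; bit is 1, so multiply 18·30 = 540 ≡ 30 (mod 34).
  bit 4 = 0: square 30^2 = 900 ≡ 16 (mod 34).
Final value: 30^10 ≡ 16 (mod 34).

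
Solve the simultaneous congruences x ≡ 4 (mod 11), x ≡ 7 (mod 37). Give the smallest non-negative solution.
The moduli 11, 37 are pairwise coprime, so by the CRT there is a unique solution mod 11·37 = 407.
Solve by successive substitution. Start with x ≡ 4 (mod 11).
  Combine with x ≡ 7 (mod 37): write x = 4 + 11·t and require 4 + 11·t ≡ 7 (mod 37), i.e. 11·t ≡ 7 − 4 ≡ 3 (mod 37). Since 11^(−1) ≡ 27 (mod 37), t ≡ 27·3 ≡ 7 (mod 37). So x ≡ 4 + 11·7 = 81 (mod 407).
Unique solution in [0, 407): x = 81.

Final answer: x ≡ 81 (mod 407); the representative in [0, 407) is 81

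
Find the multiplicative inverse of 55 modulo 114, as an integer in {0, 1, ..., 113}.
Apply the extended Euclidean algorithm to (114, 55), tracking rows (r, s, t) with s·114 + t·55 = r. Each division r_prev = q·r_cur + r_new produces the new row as (previous row) − q·(current row):
  row A: (114, 1, 0)   [1·114 + 0·55 = 114]
  row B: (55, 0, 1)   [0·114 + 1·55 = 55]
  114 = 2·55 + 4   → row C = row A − 2·row B = (4, 1, −2)   [check: 1·114 − 2·55 = 4]
  55 = 13·4 + 3   → row D = row B − 13·row C = (3, −13, 27)   [check: −13·114 + 27·55 = 3]
  4 = 1·3 + 1   → row E = row C − 1·row D = (1, 14, −29)   [check: 14·114 − 29·55 = 1]
  3 = 3·1 + 0   → remainder 0, stop. gcd = 1 (last nonzero row E).
The gcd is 1, so 55 is invertible mod 114. The last nonzero row gives 14·114 − 29·55 = 1, so t = −29. So 55^(−1) ≡ −29 ≡ 85 (mod 114). Verify: 55 · 85 = 4675 ≡ 1 (mod 114). ✓

Final answer: 55^(−1) ≡ 85 (mod 114)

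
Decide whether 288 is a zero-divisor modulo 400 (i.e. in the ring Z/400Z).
gcd(288, 400) = 16 > 1, so 288 is not a unit in Z/400Z. In Z/nZ every nonzero non-unit is a zero-divisor: explicitly, take b = 400/gcd = 25 ≠ 0 (mod 400); then 288·25 = 7200 = 18·400, i.e. 288·25 ≡ 0 (mod 400). So 288 is a zero-divisor.

Final answer: YES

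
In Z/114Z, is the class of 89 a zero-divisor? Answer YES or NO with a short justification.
NO

gcd(89, 114) = 1, so 89 is a unit in Z/114Z (it has a multiplicative inverse). A unit cannot be a zero-divisor: if 89·b ≡ 0 then multiplying both sides by 89^(−1) gives b ≡ 0. So 89 is not a zero-divisor.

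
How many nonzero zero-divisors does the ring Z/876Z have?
In Z/876Z each nonzero element is either a unit (gcd with 876 is 1) or a zero-divisor (gcd > 1). The number of units is φ(876): factorise 876 = 2^2 · 3 · 73, so φ(876) = (2^2 − 2^1) · (3 − 1) · (73 − 1) = 2 · 2 · 72 = 288. The nonzero elements number 876 − 1 = 875. Hence the nonzero zero-divisors number 875 − 288 = 587.

Final answer: Z/876Z has 587 nonzero zero-divisors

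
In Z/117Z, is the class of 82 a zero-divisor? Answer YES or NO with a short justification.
NO

gcd(82, 117) = 1, so 82 is a unit in Z/117Z (it has a multiplicative inverse). A unit cannot be a zero-divisor: if 82·b ≡ 0 then multiplying both sides by 82^(−1) gives b ≡ 0. So 82 is not a zero-divisor.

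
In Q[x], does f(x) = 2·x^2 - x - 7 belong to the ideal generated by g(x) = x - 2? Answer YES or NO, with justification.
In Q[x] the ideal (g) consists of all multiples of g, so f ∈ (g) iff g | f, i.e. iff the remainder of f on division by g is 0. Divide f by g (g is monic, so eliminate the leading term of the running remainder at each step):
  leading term 2·x^2: subtract (2·x)·g(x) = 2·x^2 - 4·x, leaving 3·x - 7
  leading term 3·x: subtract (3)·g(x) = 3·x - 6, leaving -1
The remainder r(x) = -1 ≠ 0 (and deg r < deg g), so g ∤ f, i.e. f ∉ (g).

Final answer: NO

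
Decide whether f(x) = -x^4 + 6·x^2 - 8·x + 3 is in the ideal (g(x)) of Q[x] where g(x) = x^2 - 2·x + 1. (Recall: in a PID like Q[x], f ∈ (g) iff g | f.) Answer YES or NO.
In Q[x] the ideal (g) consists of all multiples of g, so f ∈ (g) iff g | f, i.e. iff the remainder of f on division by g is 0. Divide f by g (g is monic, so eliminate the leading term of the running remainder at each step):
  leading term -x^4: subtract (-x^2)·g(x) = -x^4 + 2·x^3 - x^2, leaving -2·x^3 + 7·x^2 - 8·x + 3
  leading term -2·x^3: subtract (-2·x)·g(x) = -2·x^3 + 4·x^2 - 2·x, leaving 3·x^2 - 6·x + 3
  leading term 3·x^2: subtract (3)·g(x) = 3·x^2 - 6·x + 3, leaving 0
The remainder is 0, so f(x) = g(x) · h(x) with h(x) = -x^2 - 2·x + 3. Hence g | f, i.e. f ∈ (g).

Final answer: YES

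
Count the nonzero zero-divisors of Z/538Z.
Z/538Z has 269 nonzero zero-divisors

In Z/538Z each nonzero element is either a unit (gcd with 538 is 1) or a zero-divisor (gcd > 1). The number of units is φ(538): factorise 538 = 2 · 269, so φ(538) = (2 − 1) · (269 − 1) = 1 · 268 = 268. The nonzero elements number 538 − 1 = 537. Hence the nonzero zero-divisors number 537 − 268 = 269.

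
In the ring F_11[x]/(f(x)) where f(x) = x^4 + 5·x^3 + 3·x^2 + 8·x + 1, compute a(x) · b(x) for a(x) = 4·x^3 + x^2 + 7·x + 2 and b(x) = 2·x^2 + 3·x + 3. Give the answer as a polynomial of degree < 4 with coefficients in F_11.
Multiply as integer polynomials: a · b = 8·x^5 + 14·x^4 + 29·x^3 + 28·x^2 + 27·x + 6. Reducing coefficients mod 11: a · b ≡ 8·x^5 + 3·x^4 + 7·x^3 + 6·x^2 + 5·x + 6. Now divide by f(x) = x^4 + 5·x^3 + 3·x^2 + 8·x + 1 in F_11[x], eliminating the leading term at each step:
  leading term 8·x^5: subtract (8·x)·f(x) = 8·x^5 + 7·x^4 + 2·x^3 + 9·x^2 + 8·x, leaving 7·x^4 + 5·x^3 + 8·x^2 + 8·x + 6 (coefficients mod 11)
  leading term 7·x^4: subtract (7)·f(x) = 7·x^4 + 2·x^3 + 10·x^2 + x + 7, leaving 3·x^3 + 9·x^2 + 7·x + 10 (coefficients mod 11)
The degree is now < 4, so this is the remainder. Hence a · b ≡ 3·x^3 + 9·x^2 + 7·x + 10 in F_11[x]/(f).

Final answer: a · b ≡ 3·x^3 + 9·x^2 + 7·x + 10 (mod f(x))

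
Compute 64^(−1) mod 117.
64^(−1) ≡ 64 (mod 117)

Apply the extended Euclidean algorithm to (117, 64), tracking rows (r, s, t) with s·117 + t·64 = r. Each division r_prev = q·r_cur + r_new produces the new row as (previous row) − q·(current row):
  row A: (117, 1, 0)   [1·117 + 0·64 = 117]
  row B: (64, 0, 1)   [0·117 + 1·64 = 64]
  117 = 1·64 + 53   → row C = row A − 1·row B = (53, 1, −1)   [check: 1·117 − 1·64 = 53]
  64 = 1·53 + 11   → row D = row B − 1·row C = (11, −1, 2)   [check: −1·117 + 2·64 = 11]
  53 = 4·11 + 9   → row E = row C − 4·row D = (9, 5, −9)   [check: 5·117 − 9·64 = 9]
  11 = 1·9 + 2   → row F = row D − 1·row E = (2, −6, 11)   [check: −6·117 + 11·64 = 2]
  9 = 4·2 + 1   → row G = row E − 4·row F = (1, 29, −53)   [check: 29·117 − 53·64 = 1]
  2 = 2·1 + 0   → remainder 0, stop. gcd = 1 (last nonzero row G).
The gcd is 1, so 64 is invertible mod 117. The last nonzero row gives 29·117 − 53·64 = 1, so t = −53. So 64^(−1) ≡ −53 ≡ 64 (mod 117). Verify: 64 · 64 = 4096 ≡ 1 (mod 117). ✓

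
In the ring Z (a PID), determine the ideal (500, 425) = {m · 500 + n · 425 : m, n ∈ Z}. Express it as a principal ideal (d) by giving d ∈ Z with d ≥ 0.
(500, 425) = (25); d = 25

In the PID Z, (a, b) is generated by gcd(a, b). Compute gcd(500, 425) with the extended Euclidean algorithm, tracking rows (r, s, t) with s·500 + t·425 = r:
  row A: (500, 1, 0)   [1·500 + 0·425 = 500]
  row B: (425, 0, 1)   [0·500 + 1·425 = 425]
  500 = 1·425 + 75   → row C = row A − 1·row B = (75, 1, −1)   [check: 1·500 − 1·425 = 75]
  425 = 5·75 + 50   → row D = row B − 5·row C = (50, −5, 6)   [check: −5·500 + 6·425 = 50]
  75 = 1·50 + 25   → row E = row C − 1·row D = (25, 6, −7)   [check: 6·500 − 7·425 = 25]
  50 = 2·25 + 0   → remainder 0, stop. gcd = 25 (last nonzero row E).
So gcd(500, 425) = 25, with Bézout identity 6·500 − 7·425 = 25. Containment (⊇): the Bézout identity exhibits 25 as an element of (500, 425), giving (25) ⊆ (500, 425). Containment (⊆): since 25 | 500 and 25 | 425 (500 = 25·20, 425 = 25·17), every Z-linear combination of 500 and 425 is divisible by 25, so (500, 425) ⊆ (25). Therefore (500, 425) = (25), d = 25.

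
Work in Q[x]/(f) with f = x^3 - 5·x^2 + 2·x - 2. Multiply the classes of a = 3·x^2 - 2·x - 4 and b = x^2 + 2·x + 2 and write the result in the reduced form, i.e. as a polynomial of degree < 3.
a · b ≡ 87·x^2 - 44·x + 30 (mod f(x))

First multiply in Q[x] without reducing: a · b = 3·x^4 + 4·x^3 - 2·x^2 - 12·x - 8. Now divide by f(x) = x^3 - 5·x^2 + 2·x - 2, eliminating the leading term at each step:
  leading term 3·x^4: subtract (3·x)·f(x) = 3·x^4 - 15·x^3 + 6·x^2 - 6·x, leaving 19·x^3 - 8·x^2 - 6·x - 8
  leading term 19·x^3: subtract (19)·f(x) = 19·x^3 - 95·x^2 + 38·x - 38, leaving 87·x^2 - 44·x + 30
The degree is now < 3, so this is the remainder. Hence a · b ≡ 87·x^2 - 44·x + 30 in Q[x]/(f).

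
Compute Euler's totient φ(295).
φ is multiplicative, with φ(p^e) = p^e − p^(e−1). Factorise 295 = 5 · 59. Then
  φ(295) = (5 − 1) · (59 − 1) = 4 · 58 = 232.

Final answer: φ(295) = 232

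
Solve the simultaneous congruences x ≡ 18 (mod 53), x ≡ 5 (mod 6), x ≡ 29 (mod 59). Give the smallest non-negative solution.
x ≡ 3569 (mod 18762); the representative in [0, 18762) is 3569

The moduli 53, 6, 59 are pairwise coprime, so by the CRT there is a unique solution mod 53·6·59 = 18762.
Solve by successive substitution. Start with x ≡ 18 (mod 53).
  Combine with x ≡ 5 (mod 6): write x = 18 + 53·t and require 18 + 53·t ≡ 5 (mod 6), i.e. 53·t ≡ 5 − 18 ≡ 5 (mod 6). Since 53^(−1) ≡ 5 (mod 6) (53 ≡ 5 (mod 6)), t ≡ 5·5 ≡ 1 (mod 6). So x ≡ 18 + 53·1 = 71 (mod 318).
  Combine with x ≡ 29 (mod 59): write x = 71 + 318·t and require 71 + 318·t ≡ 29 (mod 59), i.e. 318·t ≡ 29 − 71 ≡ 17 (mod 59). Since 318^(−1) ≡ 18 (mod 59) (318 ≡ 23 (mod 59)), t ≡ 18·17 ≡ 11 (mod 59). So x ≡ 71 + 318·11 = 3569 (mod 18762).
Unique solution in [0, 18762): x = 3569.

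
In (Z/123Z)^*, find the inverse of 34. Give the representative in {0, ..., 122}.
Apply the extended Euclidean algorithm to (123, 34), tracking rows (r, s, t) with s·123 + t·34 = r. Each division r_prev = q·r_cur + r_new produces the new row as (previous row) − q·(current row):
  row A: (123, 1, 0)   [1·123 + 0·34 = 123]
  row B: (34, 0, 1)   [0·123 + 1·34 = 34]
  123 = 3·34 + 21   → row C = row A − 3·row B = (21, 1, −3)   [check: 1·123 − 3·34 = 21]
  34 = 1·21 + 13   → row D = row B − 1·row C = (13, −1, 4)   [check: −1·123 + 4·34 = 13]
  21 = 1·13 + 8   → row E = row C − 1·row D = (8, 2, −7)   [check: 2·123 − 7·34 = 8]
  13 = 1·8 + 5   → row F = row D − 1·row E = (5, −3, 11)   [check: −3·123 + 11·34 = 5]
  8 = 1·5 + 3   → row G = row E − 1·row F = (3, 5, −18)   [check: 5·123 − 18·34 = 3]
  5 = 1·3 + 2   → row H = row F − 1·row G = (2, −8, 29)   [check: −8·123 + 29·34 = 2]
  3 = 1·2 + 1   → row I = row G − 1·row H = (1, 13, −47)   [check: 13·123 − 47·34 = 1]
  2 = 2·1 + 0   → remainder 0, stop. gcd = 1 (last nonzero row I).
The gcd is 1, so 34 is invertible mod 123. The last nonzero row gives 13·123 − 47·34 = 1, so t = −47. So 34^(−1) ≡ −47 ≡ 76 (mod 123). Verify: 34 · 76 = 2584 ≡ 1 (mod 123). ✓

Final answer: 34^(−1) ≡ 76 (mod 123)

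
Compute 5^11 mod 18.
Use repeated squaring. Binary(11) = 1011. Walk through the bits of the exponent 11 left-to-right: at each bit after the leading one, square the running value, then multiply by 5 if the bit is 1 (always reducing mod 18):
  bit 1 = 1 (leading): start with 5.
  bit 2 = 0: square 5^2 = 25 ≡ 7 (mod 18).
  bit 3 = 1: square 7^2 = 49 ≡ 13; bit is 1, so multiply 13·5 = 65 ≡ 11 (mod 18).
  bit 4 = 1: square 11^2 = 121 ≡ 13; bit is 1, so multiply 13·5 = 65 ≡ 11 (mod 18).
Final value: 5^11 ≡ 11 (mod 18).

Final answer: 11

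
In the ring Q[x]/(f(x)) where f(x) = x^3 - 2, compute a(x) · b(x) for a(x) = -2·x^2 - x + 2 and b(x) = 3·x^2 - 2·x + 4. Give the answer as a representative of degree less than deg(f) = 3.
a · b ≡ 10 - 20·x (mod f(x))

First multiply in Q[x] without reducing: a · b = -6·x^4 + x^3 - 8·x + 8. Now divide by f(x) = x^3 - 2, eliminating the leading term at each step:
  leading term -6·x^4: subtract (-6·x)·f(x) = -6·x^4 + 12·x, leaving x^3 - 20·x + 8
  leading term x^3: subtract (1)·f(x) = x^3 - 2, leaving 10 - 20·x
The degree is now < 3, so this is the remainder. Hence a · b ≡ 10 - 20·x in Q[x]/(f).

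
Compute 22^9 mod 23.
Use repeated squaring. Binary(9) = 1001. Walk through the bits of the exponent 9 left-to-right: at each bit after the leading one, square the running value, then multiply by 22 if the bit is 1 (always reducing mod 23):
  bit 1 = 1 (leading): start with 22.
  bit 2 = 0: square 22^2 = 484 ≡ 1 (mod 23).
  bit 3 = 0: square 1^2 = 1 (mod 23).
  bit 4 = 1: square 1^2 = 1; bit is 1, so multiply 1·22 = 22 (mod 23).
Final value: 22^9 ≡ 22 (mod 23).

Final answer: 22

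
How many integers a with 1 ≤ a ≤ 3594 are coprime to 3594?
The number of a ∈ {1, ..., 3594} with gcd(a, 3594) = 1 is by definition Euler's totient φ(3594). φ is multiplicative, with φ(p^e) = p^e − p^(e−1). Factorise 3594 = 2 · 3 · 599. Then
  φ(3594) = (2 − 1) · (3 − 1) · (599 − 1) = 1 · 2 · 598 = 1196.
So there are 1196 such integers.

Final answer: 1196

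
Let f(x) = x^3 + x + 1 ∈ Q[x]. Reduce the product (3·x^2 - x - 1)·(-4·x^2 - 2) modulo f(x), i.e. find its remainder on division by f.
a · b ≡ 10·x^2 + 10·x - 2 (mod f(x))

First multiply in Q[x] without reducing: a · b = -12·x^4 + 4·x^3 - 2·x^2 + 2·x + 2. Now divide by f(x) = x^3 + x + 1, eliminating the leading term at each step:
  leading term -12·x^4: subtract (-12·x)·f(x) = -12·x^4 - 12·x^2 - 12·x, leaving 4·x^3 + 10·x^2 + 14·x + 2
  leading term 4·x^3: subtract (4)·f(x) = 4·x^3 + 4·x + 4, leaving 10·x^2 + 10·x - 2
The degree is now < 3, so this is the remainder. Hence a · b ≡ 10·x^2 + 10·x - 2 in Q[x]/(f).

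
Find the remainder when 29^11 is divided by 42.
Use repeated squaring. Binary(11) = 1011. Walk through the bits of the exponent 11 left-to-right: at each bit after the leading one, square the running value, then multiply by 29 if the bit is 1 (always reducing mod 42):
  bit 1 = 1 (leading): start with 29.
  bit 2 = 0: square 29^2 = 841 ≡ 1 (mod 42).
  bit 3 = 1: square 1^2 = 1; bit is 1, so multiply 1·29 = 29 (mod 42).
  bit 4 = 1: square 29^2 = 841 ≡ 1; bit is 1, so multiply 1·29 = 29 (mod 42).
Final value: 29^11 ≡ 29 (mod 42).

Final answer: 29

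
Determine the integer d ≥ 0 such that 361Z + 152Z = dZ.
(361, 152) = (19); d = 19

In the PID Z, (a, b) is generated by gcd(a, b). Compute gcd(361, 152) with the extended Euclidean algorithm, tracking rows (r, s, t) with s·361 + t·152 = r:
  row A: (361, 1, 0)   [1·361 + 0·152 = 361]
  row B: (152, 0, 1)   [0·361 + 1·152 = 152]
  361 = 2·152 + 57   → row C = row A − 2·row B = (57, 1, −2)   [check: 1·361 − 2·152 = 57]
  152 = 2·57 + 38   → row D = row B − 2·row C = (38, −2, 5)   [check: −2·361 + 5·152 = 38]
  57 = 1·38 + 19   → row E = row C − 1·row D = (19, 3, −7)   [check: 3·361 − 7·152 = 19]
  38 = 2·19 + 0   → remainder 0, stop. gcd = 19 (last nonzero row E).
So gcd(361, 152) = 19, with Bézout identity 3·361 − 7·152 = 19. Containment (⊇): the Bézout identity exhibits 19 as an element of (361, 152), giving (19) ⊆ (361, 152). Containment (⊆): since 19 | 361 and 19 | 152 (361 = 19·19, 152 = 19·8), every Z-linear combination of 361 and 152 is divisible by 19, so (361, 152) ⊆ (19). Therefore (361, 152) = (19), d = 19.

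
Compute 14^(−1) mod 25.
14^(−1) ≡ 9 (mod 25)

Apply the extended Euclidean algorithm to (25, 14), tracking rows (r, s, t) with s·25 + t·14 = r. Each division r_prev = q·r_cur + r_new produces the new row as (previous row) − q·(current row):
  row A: (25, 1, 0)   [1·25 + 0·14 = 25]
  row B: (14, 0, 1)   [0·25 + 1·14 = 14]
  25 = 1·14 + 11   → row C = row A − 1·row B = (11, 1, −1)   [check: 1·25 − 1·14 = 11]
  14 = 1·11 + 3   → row D = row B − 1·row C = (3, −1, 2)   [check: −1·25 + 2·14 = 3]
  11 = 3·3 + 2   → row E = row C − 3·row D = (2, 4, −7)   [check: 4·25 − 7·14 = 2]
  3 = 1·2 + 1   → row F = row D − 1·row E = (1, −5, 9)   [check: −5·25 + 9·14 = 1]
  2 = 2·1 + 0   → remainder 0, stop. gcd = 1 (last nonzero row F).
The gcd is 1, so 14 is invertible mod 25. The last nonzero row gives −5·25 + 9·14 = 1, so t = 9. So 14^(−1) ≡ 9 (mod 25). Verify: 14 · 9 = 126 ≡ 1 (mod 25). ✓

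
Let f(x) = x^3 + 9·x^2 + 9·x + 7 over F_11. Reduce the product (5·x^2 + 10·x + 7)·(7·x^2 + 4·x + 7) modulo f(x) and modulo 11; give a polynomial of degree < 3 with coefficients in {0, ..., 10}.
Multiply as integer polynomials: a · b = 35·x^4 + 90·x^3 + 124·x^2 + 98·x + 49. Reducing coefficients mod 11: a · b ≡ 2·x^4 + 2·x^3 + 3·x^2 + 10·x + 5. Now divide by f(x) = x^3 + 9·x^2 + 9·x + 7 in F_11[x], eliminating the leading term at each step:
  leading term 2·x^4: subtract (2·x)·f(x) = 2·x^4 + 7·x^3 + 7·x^2 + 3·x, leaving 6·x^3 + 7·x^2 + 7·x + 5 (coefficients mod 11)
  leading term 6·x^3: subtract (6)·f(x) = 6·x^3 + 10·x^2 + 10·x + 9, leaving 8·x^2 + 8·x + 7 (coefficients mod 11)
The degree is now < 3, so this is the remainder. Hence a · b ≡ 8·x^2 + 8·x + 7 in F_11[x]/(f).

Final answer: a · b ≡ 8·x^2 + 8·x + 7 (mod f(x))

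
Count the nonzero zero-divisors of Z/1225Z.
Z/1225Z has 384 nonzero zero-divisors

In Z/1225Z each nonzero element is either a unit (gcd with 1225 is 1) or a zero-divisor (gcd > 1). The number of units is φ(1225): factorise 1225 = 5^2 · 7^2, so φ(1225) = (5^2 − 5^1) · (7^2 − 7^1) = 20 · 42 = 840. The nonzero elements number 1225 − 1 = 1224. Hence the nonzero zero-divisors number 1224 − 840 = 384.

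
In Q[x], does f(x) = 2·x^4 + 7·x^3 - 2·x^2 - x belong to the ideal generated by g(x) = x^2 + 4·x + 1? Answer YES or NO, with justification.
YES

In Q[x] the ideal (g) consists of all multiples of g, so f ∈ (g) iff g | f, i.e. iff the remainder of f on division by g is 0. Divide f by g (g is monic, so eliminate the leading term of the running remainder at each step):
  leading term 2·x^4: subtract (2·x^2)·g(x) = 2·x^4 + 8·x^3 + 2·x^2, leaving -x^3 - 4·x^2 - x
  leading term -x^3: subtract (-x)·g(x) = -x^3 - 4·x^2 - x, leaving 0
The remainder is 0, so f(x) = g(x) · h(x) with h(x) = 2·x^2 - x. Hence g | f, i.e. f ∈ (g).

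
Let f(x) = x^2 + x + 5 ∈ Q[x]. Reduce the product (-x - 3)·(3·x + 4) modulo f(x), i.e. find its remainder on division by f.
a · b ≡ 3 - 10·x (mod f(x))

First multiply in Q[x] without reducing: a · b = -3·x^2 - 13·x - 12. Now divide by f(x) = x^2 + x + 5, eliminating the leading term at each step:
  leading term -3·x^2: subtract (-3)·f(x) = -3·x^2 - 3·x - 15, leaving 3 - 10·x
The degree is now < 2, so this is the remainder. Hence a · b ≡ 3 - 10·x in Q[x]/(f).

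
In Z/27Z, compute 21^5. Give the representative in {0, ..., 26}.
0

Use repeated squaring. Binary(5) = 101. Walk through the bits of the exponent 5 left-to-right: at each bit after the leading one, square the running value, then multiply by 21 if the bit is 1 (always reducing mod 27):
  bit 1 = 1 (leading): start with 21.
  bit 2 = 0: square 21^2 = 441 ≡ 9 (mod 27).
  bit 3 = 1: square 9^2 = 81 ≡ 0; bit is 1, so multiply 0·21 = 0 (mod 27).
Final value: 21^5 ≡ 0 (mod 27).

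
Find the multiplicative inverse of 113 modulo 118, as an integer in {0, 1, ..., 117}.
Apply the extended Euclidean algorithm to (118, 113), tracking rows (r, s, t) with s·118 + t·113 = r. Each division r_prev = q·r_cur + r_new produces the new row as (previous row) − q·(current row):
  row A: (118, 1, 0)   [1·118 + 0·113 = 118]
  row B: (113, 0, 1)   [0·118 + 1·113 = 113]
  118 = 1·113 + 5   → row C = row A − 1·row B = (5, 1, −1)   [check: 1·118 − 1·113 = 5]
  113 = 22·5 + 3   → row D = row B − 22·row C = (3, −22, 23)   [check: −22·118 + 23·113 = 3]
  5 = 1·3 + 2   → row E = row C − 1·row D = (2, 23, −24)   [check: 23·118 − 24·113 = 2]
  3 = 1·2 + 1   → row F = row D − 1·row E = (1, −45, 47)   [check: −45·118 + 47·113 = 1]
  2 = 2·1 + 0   → remainder 0, stop. gcd = 1 (last nonzero row F).
The gcd is 1, so 113 is invertible mod 118. The last nonzero row gives −45·118 + 47·113 = 1, so t = 47. So 113^(−1) ≡ 47 (mod 118). Verify: 113 · 47 = 5311 ≡ 1 (mod 118). ✓

Final answer: 113^(−1) ≡ 47 (mod 118)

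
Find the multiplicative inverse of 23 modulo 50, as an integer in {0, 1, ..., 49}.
Apply the extended Euclidean algorithm to (50, 23), tracking rows (r, s, t) with s·50 + t·23 = r. Each division r_prev = q·r_cur + r_new produces the new row as (previous row) − q·(current row):
  row A: (50, 1, 0)   [1·50 + 0·23 = 50]
  row B: (23, 0, 1)   [0·50 + 1·23 = 23]
  50 = 2·23 + 4   → row C = row A − 2·row B = (4, 1, −2)   [check: 1·50 − 2·23 = 4]
  23 = 5·4 + 3   → row D = row B − 5·row C = (3, −5, 11)   [check: −5·50 + 11·23 = 3]
  4 = 1·3 + 1   → row E = row C − 1·row D = (1, 6, −13)   [check: 6·50 − 13·23 = 1]
  3 = 3·1 + 0   → remainder 0, stop. gcd = 1 (last nonzero row E).
The gcd is 1, so 23 is invertible mod 50. The last nonzero row gives 6·50 − 13·23 = 1, so t = −13. So 23^(−1) ≡ −13 ≡ 37 (mod 50). Verify: 23 · 37 = 851 ≡ 1 (mod 50). ✓

Final answer: 23^(−1) ≡ 37 (mod 50)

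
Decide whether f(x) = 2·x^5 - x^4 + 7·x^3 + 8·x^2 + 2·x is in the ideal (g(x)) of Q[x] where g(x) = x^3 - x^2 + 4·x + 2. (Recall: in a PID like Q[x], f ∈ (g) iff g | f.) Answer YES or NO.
In Q[x] the ideal (g) consists of all multiples of g, so f ∈ (g) iff g | f, i.e. iff the remainder of f on division by g is 0. Divide f by g (g is monic, so eliminate the leading term of the running remainder at each step):
  leading term 2·x^5: subtract (2·x^2)·g(x) = 2·x^5 - 2·x^4 + 8·x^3 + 4·x^2, leaving x^4 - x^3 + 4·x^2 + 2·x
  leading term x^4: subtract (x)·g(x) = x^4 - x^3 + 4·x^2 + 2·x, leaving 0
The remainder is 0, so f(x) = g(x) · h(x) with h(x) = 2·x^2 + x. Hence g | f, i.e. f ∈ (g).

Final answer: YES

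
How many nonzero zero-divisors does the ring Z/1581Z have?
In Z/1581Z each nonzero element is either a unit (gcd with 1581 is 1) or a zero-divisor (gcd > 1). The number of units is φ(1581): factorise 1581 = 3 · 17 · 31, so φ(1581) = (3 − 1) · (17 − 1) · (31 − 1) = 2 · 16 · 30 = 960. The nonzero elements number 1581 − 1 = 1580. Hence the nonzero zero-divisors number 1580 − 960 = 620.

Final answer: Z/1581Z has 620 nonzero zero-divisors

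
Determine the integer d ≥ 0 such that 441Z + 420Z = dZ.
(441, 420) = (21); d = 21

In the PID Z, (a, b) is generated by gcd(a, b). Compute gcd(441, 420) with the extended Euclidean algorithm, tracking rows (r, s, t) with s·441 + t·420 = r:
  row A: (441, 1, 0)   [1·441 + 0·420 = 441]
  row B: (420, 0, 1)   [0·441 + 1·420 = 420]
  441 = 1·420 + 21   → row C = row A − 1·row B = (21, 1, −1)   [check: 1·441 − 1·420 = 21]
  420 = 20·21 + 0   → remainder 0, stop. gcd = 21 (last nonzero row C).
So gcd(441, 420) = 21, with Bézout identity 1·441 − 1·420 = 21. Containment (⊇): the Bézout identity exhibits 21 as an element of (441, 420), giving (21) ⊆ (441, 420). Containment (⊆): since 21 | 441 and 21 | 420 (441 = 21·21, 420 = 21·20), every Z-linear combination of 441 and 420 is divisible by 21, so (441, 420) ⊆ (21). Therefore (441, 420) = (21), d = 21.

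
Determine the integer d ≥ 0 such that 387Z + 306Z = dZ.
In the PID Z, (a, b) is generated by gcd(a, b). Compute gcd(387, 306) with the extended Euclidean algorithm, tracking rows (r, s, t) with s·387 + t·306 = r:
  row A: (387, 1, 0)   [1·387 + 0·306 = 387]
  row B: (306, 0, 1)   [0·387 + 1·306 = 306]
  387 = 1·306 + 81   → row C = row A − 1·row B = (81, 1, −1)   [check: 1·387 − 1·306 = 81]
  306 = 3·81 + 63   → row D = row B − 3·row C = (63, −3, 4)   [check: −3·387 + 4·306 = 63]
  81 = 1·63 + 18   → row E = row C − 1·row D = (18, 4, −5)   [check: 4·387 − 5·306 = 18]
  63 = 3·18 + 9   → row F = row D − 3·row E = (9, −15, 19)   [check: −15·387 + 19·306 = 9]
  18 = 2·9 + 0   → remainder 0, stop. gcd = 9 (last nonzero row F).
So gcd(387, 306) = 9, with Bézout identity −15·387 + 19·306 = 9. Containment (⊇): the Bézout identity exhibits 9 as an element of (387, 306), giving (9) ⊆ (387, 306). Containment (⊆): since 9 | 387 and 9 | 306 (387 = 9·43, 306 = 9·34), every Z-linear combination of 387 and 306 is divisible by 9, so (387, 306) ⊆ (9). Therefore (387, 306) = (9), d = 9.

Final answer: (387, 306) = (9); d = 9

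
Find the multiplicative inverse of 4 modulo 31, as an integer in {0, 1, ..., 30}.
Apply the extended Euclidean algorithm to (31, 4), tracking rows (r, s, t) with s·31 + t·4 = r. Each division r_prev = q·r_cur + r_new produces the new row as (previous row) − q·(current row):
  row A: (31, 1, 0)   [1·31 + 0·4 = 31]
  row B: (4, 0, 1)   [0·31 + 1·4 = 4]
  31 = 7·4 + 3   → row C = row A − 7·row B = (3, 1, −7)   [check: 1·31 − 7·4 = 3]
  4 = 1·3 + 1   → row D = row B − 1·row C = (1, −1, 8)   [check: −1·31 + 8·4 = 1]
  3 = 3·1 + 0   → remainder 0, stop. gcd = 1 (last nonzero row D).
The gcd is 1, so 4 is invertible mod 31. The last nonzero row gives −1·31 + 8·4 = 1, so t = 8. So 4^(−1) ≡ 8 (mod 31). Verify: 4 · 8 = 32 ≡ 1 (mod 31). ✓

Final answer: 4^(−1) ≡ 8 (mod 31)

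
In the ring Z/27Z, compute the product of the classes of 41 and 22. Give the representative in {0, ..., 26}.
Reduce the factors first: 41 ≡ 14 (mod 27), so 41 · 22 ≡ 14 · 22 (mod 27). 14 · 22 = 308. Dividing by 27: 308 = 11·27 + 11. So (41 · 22) mod 27 = 11.

Final answer: 11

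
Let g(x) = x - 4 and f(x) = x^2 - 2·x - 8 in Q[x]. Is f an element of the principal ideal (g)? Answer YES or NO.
In Q[x] the ideal (g) consists of all multiples of g, so f ∈ (g) iff g | f, i.e. iff the remainder of f on division by g is 0. Divide f by g (g is monic, so eliminate the leading term of the running remainder at each step):
  leading term x^2: subtract (x)·g(x) = x^2 - 4·x, leaving 2·x - 8
  leading term 2·x: subtract (2)·g(x) = 2·x - 8, leaving 0
The remainder is 0, so f(x) = g(x) · h(x) with h(x) = x + 2. Hence g | f, i.e. f ∈ (g).

Final answer: YES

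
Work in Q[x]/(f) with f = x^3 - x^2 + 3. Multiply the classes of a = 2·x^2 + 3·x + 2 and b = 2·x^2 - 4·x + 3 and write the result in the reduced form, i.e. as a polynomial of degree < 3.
First multiply in Q[x] without reducing: a · b = 4·x^4 - 2·x^3 - 2·x^2 + x + 6. Now divide by f(x) = x^3 - x^2 + 3, eliminating the leading term at each step:
  leading term 4·x^4: subtract (4·x)·f(x) = 4·x^4 - 4·x^3 + 12·x, leaving 2·x^3 - 2·x^2 - 11·x + 6
  leading term 2·x^3: subtract (2)·f(x) = 2·x^3 - 2·x^2 + 6, leaving -11·x
The degree is now < 3, so this is the remainder. Hence a · b ≡ -11·x in Q[x]/(f).

Final answer: a · b ≡ -11·x (mod f(x))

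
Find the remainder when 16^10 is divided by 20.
16

Use repeated squaring. Binary(10) = 1010. Walk through the bits of the exponent 10 left-to-right: at each bit after the leading one, square the running value, then multiply by 16 if the bit is 1 (always reducing mod 20):
  bit 1 = 1 (leading): start with 16.
  bit 2 = 0: square 16^2 = 256 ≡ 16 (mod 20).
  bit 3 = 1: square 16^2 = 256 ≡ 16; bit is 1, so multiply 16·16 = 256 ≡ 16 (mod 20).
  bit 4 = 0: square 16^2 = 256 ≡ 16 (mod 20).
Final value: 16^10 ≡ 16 (mod 20).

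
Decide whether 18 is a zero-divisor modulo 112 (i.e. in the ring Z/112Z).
gcd(18, 112) = 2 > 1, so 18 is not a unit in Z/112Z. In Z/nZ every nonzero non-unit is a zero-divisor: explicitly, take b = 112/gcd = 56 ≠ 0 (mod 112); then 18·56 = 1008 = 9·112, i.e. 18·56 ≡ 0 (mod 112). So 18 is a zero-divisor.

Final answer: YES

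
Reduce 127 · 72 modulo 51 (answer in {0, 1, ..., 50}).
15

Reduce the factors first: 127 ≡ 25, 72 ≡ 21 (mod 51), so 127 · 72 ≡ 25 · 21 (mod 51). 25 · 21 = 525. Dividing by 51: 525 = 10·51 + 15. So (127 · 72) mod 51 = 15.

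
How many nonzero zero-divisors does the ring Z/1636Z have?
Z/1636Z has 819 nonzero zero-divisors

In Z/1636Z each nonzero element is either a unit (gcd with 1636 is 1) or a zero-divisor (gcd > 1). The number of units is φ(1636): factorise 1636 = 2^2 · 409, so φ(1636) = (2^2 − 2^1) · (409 − 1) = 2 · 408 = 816. The nonzero elements number 1636 − 1 = 1635. Hence the nonzero zero-divisors number 1635 − 816 = 819.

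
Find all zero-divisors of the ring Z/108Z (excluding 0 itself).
nonzero zero-divisors of Z/108Z = {2, 3, 4, 6, 8, 9, 10, 12, 14, 15, 16, 18, 20, 21, 22, 24, 26, 27, 28, 30, 32, 33, 34, 36, 38, 39, 40, 42, 44, 45, 46, 48, 50, 51, 52, 54, 56, 57, 58, 60, 62, 63, 64, 66, 68, 69, 70, 72, 74, 75, 76, 78, 80, 81, 82, 84, 86, 87, 88, 90, 92, 93, 94, 96, 98, 99, 100, 102, 104, 105, 106}

An element a ∈ Z/108Z (with a ≠ 0) is a zero-divisor iff gcd(a, 108) > 1 (because a is a unit precisely when gcd(a, n) = 1, and in Z/nZ every nonzero, non-unit element is a zero-divisor). Scan a = 1, ..., 107 and keep those with gcd(a, 108) > 1:
  gcd(2, 108) = 2, gcd(3, 108) = 3, gcd(4, 108) = 4, gcd(6, 108) = 6, gcd(8, 108) = 4, gcd(9, 108) = 9, gcd(10, 108) = 2, gcd(12, 108) = 12, gcd(14, 108) = 2, gcd(15, 108) = 3, gcd(16, 108) = 4, gcd(18, 108) = 18, gcd(20, 108) = 4, gcd(21, 108) = 3, gcd(22, 108) = 2, gcd(24, 108) = 12, gcd(26, 108) = 2, gcd(27, 108) = 27, gcd(28, 108) = 4, gcd(30, 108) = 6, gcd(32, 108) = 4, gcd(33, 108) = 3, gcd(34, 108) = 2, gcd(36, 108) = 36, gcd(38, 108) = 2, gcd(39, 108) = 3, gcd(40, 108) = 4, gcd(42, 108) = 6, gcd(44, 108) = 4, gcd(45, 108) = 9, gcd(46, 108) = 2, gcd(48, 108) = 12, gcd(50, 108) = 2, gcd(51, 108) = 3, gcd(52, 108) = 4, gcd(54, 108) = 54, gcd(56, 108) = 4, gcd(57, 108) = 3, gcd(58, 108) = 2, gcd(60, 108) = 12, gcd(62, 108) = 2, gcd(63, 108) = 9, gcd(64, 108) = 4, gcd(66, 108) = 6, gcd(68, 108) = 4, gcd(69, 108) = 3, gcd(70, 108) = 2, gcd(72, 108) = 36, gcd(74, 108) = 2, gcd(75, 108) = 3, gcd(76, 108) = 4, gcd(78, 108) = 6, gcd(80, 108) = 4, gcd(81, 108) = 27, gcd(82, 108) = 2, gcd(84, 108) = 12, gcd(86, 108) = 2, gcd(87, 108) = 3, gcd(88, 108) = 4, gcd(90, 108) = 18, gcd(92, 108) = 4, gcd(93, 108) = 3, gcd(94, 108) = 2, gcd(96, 108) = 12, gcd(98, 108) = 2, gcd(99, 108) = 9, gcd(100, 108) = 4, gcd(102, 108) = 6, gcd(104, 108) = 4, gcd(105, 108) = 3, gcd(106, 108) = 2.
All other a ∈ {1, ..., 107} have gcd(a, 108) = 1 and are units. So the nonzero zero-divisors are exactly the 71 values of a appearing in this scan.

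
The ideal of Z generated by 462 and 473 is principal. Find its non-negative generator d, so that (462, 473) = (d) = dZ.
In the PID Z, (a, b) is generated by gcd(a, b). Compute gcd(473, 462) with the extended Euclidean algorithm, tracking rows (r, s, t) with s·473 + t·462 = r:
  row A: (473, 1, 0)   [1·473 + 0·462 = 473]
  row B: (462, 0, 1)   [0·473 + 1·462 = 462]
  473 = 1·462 + 11   → row C = row A − 1·row B = (11, 1, −1)   [check: 1·473 − 1·462 = 11]
  462 = 42·11 + 0   → remainder 0, stop. gcd = 11 (last nonzero row C).
So gcd(462, 473) = 11, with Bézout identity 1·473 − 1·462 = 11. Containment (⊇): the Bézout identity exhibits 11 as an element of (462, 473), giving (11) ⊆ (462, 473). Containment (⊆): since 11 | 462 and 11 | 473 (462 = 11·42, 473 = 11·43), every Z-linear combination of 462 and 473 is divisible by 11, so (462, 473) ⊆ (11). Therefore (462, 473) = (11), d = 11.

Final answer: (462, 473) = (11); d = 11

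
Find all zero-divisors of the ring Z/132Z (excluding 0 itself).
nonzero zero-divisors of Z/132Z = {2, 3, 4, 6, 8, 9, 10, 11, 12, 14, 15, 16, 18, 20, 21, 22, 24, 26, 27, 28, 30, 32, 33, 34, 36, 38, 39, 40, 42, 44, 45, 46, 48, 50, 51, 52, 54, 55, 56, 57, 58, 60, 62, 63, 64, 66, 68, 69, 70, 72, 74, 75, 76, 77, 78, 80, 81, 82, 84, 86, 87, 88, 90, 92, 93, 94, 96, 98, 99, 100, 102, 104, 105, 106, 108, 110, 111, 112, 114, 116, 117, 118, 120, 121, 122, 123, 124, 126, 128, 129, 130}

An element a ∈ Z/132Z (with a ≠ 0) is a zero-divisor iff gcd(a, 132) > 1 (because a is a unit precisely when gcd(a, n) = 1, and in Z/nZ every nonzero, non-unit element is a zero-divisor). Scan a = 1, ..., 131 and keep those with gcd(a, 132) > 1:
  gcd(2, 132) = 2, gcd(3, 132) = 3, gcd(4, 132) = 4, gcd(6, 132) = 6, gcd(8, 132) = 4, gcd(9, 132) = 3, gcd(10, 132) = 2, gcd(11, 132) = 11, gcd(12, 132) = 12, gcd(14, 132) = 2, gcd(15, 132) = 3, gcd(16, 132) = 4, gcd(18, 132) = 6, gcd(20, 132) = 4, gcd(21, 132) = 3, gcd(22, 132) = 22, gcd(24, 132) = 12, gcd(26, 132) = 2, gcd(27, 132) = 3, gcd(28, 132) = 4, gcd(30, 132) = 6, gcd(32, 132) = 4, gcd(33, 132) = 33, gcd(34, 132) = 2, gcd(36, 132) = 12, gcd(38, 132) = 2, gcd(39, 132) = 3, gcd(40, 132) = 4, gcd(42, 132) = 6, gcd(44, 132) = 44, gcd(45, 132) = 3, gcd(46, 132) = 2, gcd(48, 132) = 12, gcd(50, 132) = 2, gcd(51, 132) = 3, gcd(52, 132) = 4, gcd(54, 132) = 6, gcd(55, 132) = 11, gcd(56, 132) = 4, gcd(57, 132) = 3, gcd(58, 132) = 2, gcd(60, 132) = 12, gcd(62, 132) = 2, gcd(63, 132) = 3, gcd(64, 132) = 4, gcd(66, 132) = 66, gcd(68, 132) = 4, gcd(69, 132) = 3, gcd(70, 132) = 2, gcd(72, 132) = 12, gcd(74, 132) = 2, gcd(75, 132) = 3, gcd(76, 132) = 4, gcd(77, 132) = 11, gcd(78, 132) = 6, gcd(80, 132) = 4, gcd(81, 132) = 3, gcd(82, 132) = 2, gcd(84, 132) = 12, gcd(86, 132) = 2, gcd(87, 132) = 3, gcd(88, 132) = 44, gcd(90, 132) = 6, gcd(92, 132) = 4, gcd(93, 132) = 3, gcd(94, 132) = 2, gcd(96, 132) = 12, gcd(98, 132) = 2, gcd(99, 132) = 33, gcd(100, 132) = 4, gcd(102, 132) = 6, gcd(104, 132) = 4, gcd(105, 132) = 3, gcd(106, 132) = 2, gcd(108, 132) = 12, gcd(110, 132) = 22, gcd(111, 132) = 3, gcd(112, 132) = 4, gcd(114, 132) = 6, gcd(116, 132) = 4, gcd(117, 132) = 3, gcd(118, 132) = 2, gcd(120, 132) = 12, gcd(121, 132) = 11, gcd(122, 132) = 2, gcd(123, 132) = 3, gcd(124, 132) = 4, gcd(126, 132) = 6, gcd(128, 132) = 4, gcd(129, 132) = 3, gcd(130, 132) = 2.
All other a ∈ {1, ..., 131} have gcd(a, 132) = 1 and are units. So the nonzero zero-divisors are exactly the 91 values of a appearing in this scan.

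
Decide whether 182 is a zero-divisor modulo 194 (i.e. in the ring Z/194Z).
YES

gcd(182, 194) = 2 > 1, so 182 is not a unit in Z/194Z. In Z/nZ every nonzero non-unit is a zero-divisor: explicitly, take b = 194/gcd = 97 ≠ 0 (mod 194); then 182·97 = 17654 = 91·194, i.e. 182·97 ≡ 0 (mod 194). So 182 is a zero-divisor.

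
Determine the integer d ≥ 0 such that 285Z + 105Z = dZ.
In the PID Z, (a, b) is generated by gcd(a, b). Compute gcd(285, 105) with the extended Euclidean algorithm, tracking rows (r, s, t) with s·285 + t·105 = r:
  row A: (285, 1, 0)   [1·285 + 0·105 = 285]
  row B: (105, 0, 1)   [0·285 + 1·105 = 105]
  285 = 2·105 + 75   → row C = row A − 2·row B = (75, 1, −2)   [check: 1·285 − 2·105 = 75]
  105 = 1·75 + 30   → row D = row B − 1·row C = (30, −1, 3)   [check: −1·285 + 3·105 = 30]
  75 = 2·30 + 15   → row E = row C − 2·row D = (15, 3, −8)   [check: 3·285 − 8·105 = 15]
  30 = 2·15 + 0   → remainder 0, stop. gcd = 15 (last nonzero row E).
So gcd(285, 105) = 15, with Bézout identity 3·285 − 8·105 = 15. Containment (⊇): the Bézout identity exhibits 15 as an element of (285, 105), giving (15) ⊆ (285, 105). Containment (⊆): since 15 | 285 and 15 | 105 (285 = 15·19, 105 = 15·7), every Z-linear combination of 285 and 105 is divisible by 15, so (285, 105) ⊆ (15). Therefore (285, 105) = (15), d = 15.

Final answer: (285, 105) = (15); d = 15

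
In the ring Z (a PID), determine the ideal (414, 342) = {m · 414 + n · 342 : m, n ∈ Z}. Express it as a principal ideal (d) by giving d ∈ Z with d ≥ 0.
(414, 342) = (18); d = 18

In the PID Z, (a, b) is generated by gcd(a, b). Compute gcd(414, 342) with the extended Euclidean algorithm, tracking rows (r, s, t) with s·414 + t·342 = r:
  row A: (414, 1, 0)   [1·414 + 0·342 = 414]
  row B: (342, 0, 1)   [0·414 + 1·342 = 342]
  414 = 1·342 + 72   → row C = row A − 1·row B = (72, 1, −1)   [check: 1·414 − 1·342 = 72]
  342 = 4·72 + 54   → row D = row B − 4·row C = (54, −4, 5)   [check: −4·414 + 5·342 = 54]
  72 = 1·54 + 18   → row E = row C − 1·row D = (18, 5, −6)   [check: 5·414 − 6·342 = 18]
  54 = 3·18 + 0   → remainder 0, stop. gcd = 18 (last nonzero row E).
So gcd(414, 342) = 18, with Bézout identity 5·414 − 6·342 = 18. Containment (⊇): the Bézout identity exhibits 18 as an element of (414, 342), giving (18) ⊆ (414, 342). Containment (⊆): since 18 | 414 and 18 | 342 (414 = 18·23, 342 = 18·19), every Z-linear combination of 414 and 342 is divisible by 18, so (414, 342) ⊆ (18). Therefore (414, 342) = (18), d = 18.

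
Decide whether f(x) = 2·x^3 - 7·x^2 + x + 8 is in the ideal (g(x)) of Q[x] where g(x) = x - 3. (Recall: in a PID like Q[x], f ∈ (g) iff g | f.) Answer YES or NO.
In Q[x] the ideal (g) consists of all multiples of g, so f ∈ (g) iff g | f, i.e. iff the remainder of f on division by g is 0. Divide f by g (g is monic, so eliminate the leading term of the running remainder at each step):
  leading term 2·x^3: subtract (2·x^2)·g(x) = 2·x^3 - 6·x^2, leaving -x^2 + x + 8
  leading term -x^2: subtract (-x)·g(x) = -x^2 + 3·x, leaving 8 - 2·x
  leading term -2·x: subtract (-2)·g(x) = 6 - 2·x, leaving 2
The remainder r(x) = 2 ≠ 0 (and deg r < deg g), so g ∤ f, i.e. f ∉ (g).

Final answer: NO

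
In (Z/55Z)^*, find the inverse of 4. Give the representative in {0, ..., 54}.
Apply the extended Euclidean algorithm to (55, 4), tracking rows (r, s, t) with s·55 + t·4 = r. Each division r_prev = q·r_cur + r_new produces the new row as (previous row) − q·(current row):
  row A: (55, 1, 0)   [1·55 + 0·4 = 55]
  row B: (4, 0, 1)   [0·55 + 1·4 = 4]
  55 = 13·4 + 3   → row C = row A − 13·row B = (3, 1, −13)   [check: 1·55 − 13·4 = 3]
  4 = 1·3 + 1   → row D = row B − 1·row C = (1, −1, 14)   [check: −1·55 + 14·4 = 1]
  3 = 3·1 + 0   → remainder 0, stop. gcd = 1 (last nonzero row D).
The gcd is 1, so 4 is invertible mod 55. The last nonzero row gives −1·55 + 14·4 = 1, so t = 14. So 4^(−1) ≡ 14 (mod 55). Verify: 4 · 14 = 56 ≡ 1 (mod 55). ✓

Final answer: 4^(−1) ≡ 14 (mod 55)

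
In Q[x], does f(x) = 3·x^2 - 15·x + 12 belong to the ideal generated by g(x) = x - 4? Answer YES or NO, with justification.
YES

In Q[x] the ideal (g) consists of all multiples of g, so f ∈ (g) iff g | f, i.e. iff the remainder of f on division by g is 0. Divide f by g (g is monic, so eliminate the leading term of the running remainder at each step):
  leading term 3·x^2: subtract (3·x)·g(x) = 3·x^2 - 12·x, leaving 12 - 3·x
  leading term -3·x: subtract (-3)·g(x) = 12 - 3·x, leaving 0
The remainder is 0, so f(x) = g(x) · h(x) with h(x) = 3·x - 3. Hence g | f, i.e. f ∈ (g).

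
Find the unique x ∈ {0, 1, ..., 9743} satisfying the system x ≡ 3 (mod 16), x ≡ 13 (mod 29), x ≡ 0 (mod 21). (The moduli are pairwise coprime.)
The moduli 16, 29, 21 are pairwise coprime, so by the CRT there is a unique solution mod 16·29·21 = 9744.
Solve by successive substitution. Start with x ≡ 3 (mod 16).
  Combine with x ≡ 13 (mod 29): write x = 3 + 16·t and require 3 + 16·t ≡ 13 (mod 29), i.e. 16·t ≡ 13 − 3 ≡ 10 (mod 29). Since 16^(−1) ≡ 20 (mod 29), t ≡ 20·10 ≡ 26 (mod 29). So x ≡ 3 + 16·26 = 419 (mod 464).
  Combine with x ≡ 0 (mod 21): write x = 419 + 464·t and require 419 + 464·t ≡ 0 (mod 21), i.e. 464·t ≡ 0 − 419 ≡ 1 (mod 21). Since 464^(−1) ≡ 11 (mod 21) (464 ≡ 2 (mod 21)), t ≡ 11·1 ≡ 11 (mod 21). So x ≡ 419 + 464·11 = 5523 (mod 9744).
Unique solution in [0, 9744): x = 5523.

Final answer: x ≡ 5523 (mod 9744); the representative in [0, 9744) is 5523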